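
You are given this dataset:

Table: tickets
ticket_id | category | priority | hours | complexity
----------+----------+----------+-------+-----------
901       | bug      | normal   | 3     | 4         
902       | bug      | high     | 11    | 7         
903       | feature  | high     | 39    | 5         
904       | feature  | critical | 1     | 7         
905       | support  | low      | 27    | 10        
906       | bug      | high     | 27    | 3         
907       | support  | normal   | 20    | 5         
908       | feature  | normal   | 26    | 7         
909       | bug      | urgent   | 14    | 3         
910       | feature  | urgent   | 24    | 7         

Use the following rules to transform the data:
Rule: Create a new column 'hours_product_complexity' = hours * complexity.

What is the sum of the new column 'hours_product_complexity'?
1134

Step 1: For each record, compute hours * complexity
Example calculations:
  3 * 4 = 12
  11 * 7 = 77
  39 * 5 = 195
  ...
Step 2: Sum all derived values
Step 3: Total = 1134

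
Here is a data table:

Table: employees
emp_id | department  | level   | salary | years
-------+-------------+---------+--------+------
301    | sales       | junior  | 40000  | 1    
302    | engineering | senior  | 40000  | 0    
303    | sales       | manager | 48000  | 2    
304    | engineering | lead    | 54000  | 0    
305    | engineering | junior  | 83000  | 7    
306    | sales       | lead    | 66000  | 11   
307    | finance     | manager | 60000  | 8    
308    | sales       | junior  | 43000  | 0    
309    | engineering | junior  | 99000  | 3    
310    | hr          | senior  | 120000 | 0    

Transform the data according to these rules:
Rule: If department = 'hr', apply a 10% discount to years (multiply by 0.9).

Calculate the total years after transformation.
32.0

Step 1: Records with department = 'hr' have total years = 0
Step 2: Apply multiplier: 0 × 0.9 = 0.0
Step 3: Other records total: 32
Step 4: Final sum = 0.0 + 32 = 32.0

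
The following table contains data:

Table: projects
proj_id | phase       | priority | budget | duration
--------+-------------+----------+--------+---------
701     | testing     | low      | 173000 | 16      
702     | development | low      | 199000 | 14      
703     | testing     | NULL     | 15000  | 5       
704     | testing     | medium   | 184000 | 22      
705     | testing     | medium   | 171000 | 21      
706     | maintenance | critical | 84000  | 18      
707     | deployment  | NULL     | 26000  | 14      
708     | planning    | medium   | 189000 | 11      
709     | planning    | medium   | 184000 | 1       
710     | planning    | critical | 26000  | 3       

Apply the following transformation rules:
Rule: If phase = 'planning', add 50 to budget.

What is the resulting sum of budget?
1251150

Step 1: Count records where phase = 'planning': 3
Step 2: Total bonus added: 3 × 50 = 150
Step 3: Original sum of budget: 1251000
Step 4: Final sum = 1251000 + 150 = 1251150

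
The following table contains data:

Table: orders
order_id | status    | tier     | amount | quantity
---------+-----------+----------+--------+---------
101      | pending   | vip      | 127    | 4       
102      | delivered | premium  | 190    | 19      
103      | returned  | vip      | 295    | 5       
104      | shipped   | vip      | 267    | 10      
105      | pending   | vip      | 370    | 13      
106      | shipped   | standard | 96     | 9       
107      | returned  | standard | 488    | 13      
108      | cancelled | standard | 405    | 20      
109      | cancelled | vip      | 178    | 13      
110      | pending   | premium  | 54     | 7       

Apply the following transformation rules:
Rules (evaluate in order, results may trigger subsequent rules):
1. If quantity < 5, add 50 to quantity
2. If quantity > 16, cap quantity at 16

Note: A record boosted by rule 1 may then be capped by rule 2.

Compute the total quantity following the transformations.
118

Step 1: Apply rule 1 to records with quantity < 5
  - 1 records get bonus of 50
  - Of these, 1 records then exceed 16 and get capped
Step 2: Apply rule 2 to records with quantity > 16
  - 2 records (original) are capped
Step 3: Calculate final sum = 118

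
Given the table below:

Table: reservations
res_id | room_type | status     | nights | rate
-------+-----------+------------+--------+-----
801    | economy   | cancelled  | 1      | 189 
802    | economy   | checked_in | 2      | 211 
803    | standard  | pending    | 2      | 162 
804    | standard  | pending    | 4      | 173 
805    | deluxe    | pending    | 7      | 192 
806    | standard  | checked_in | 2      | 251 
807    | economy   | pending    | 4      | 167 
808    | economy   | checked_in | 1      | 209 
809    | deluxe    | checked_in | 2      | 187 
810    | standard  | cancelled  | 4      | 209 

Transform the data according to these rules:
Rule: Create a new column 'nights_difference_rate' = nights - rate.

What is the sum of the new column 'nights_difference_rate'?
-1921

Step 1: For each record, compute nights - rate
Example calculations:
  1 - 189 = -188
  2 - 211 = -209
  2 - 162 = -160
  ...
Step 2: Sum all derived values
Step 3: Total = -1921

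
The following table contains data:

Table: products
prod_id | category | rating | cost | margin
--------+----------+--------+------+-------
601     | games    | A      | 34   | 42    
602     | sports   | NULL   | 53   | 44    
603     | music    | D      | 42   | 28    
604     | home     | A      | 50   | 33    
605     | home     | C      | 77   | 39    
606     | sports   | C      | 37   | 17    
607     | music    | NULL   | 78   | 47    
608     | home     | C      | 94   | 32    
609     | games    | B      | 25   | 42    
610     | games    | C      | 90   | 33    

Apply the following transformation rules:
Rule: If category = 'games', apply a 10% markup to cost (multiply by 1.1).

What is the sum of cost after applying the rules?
594.9

Step 1: Records with category = 'games' have total cost = 149
Step 2: Apply multiplier: 149 × 1.1 = 163.9
Step 3: Other records total: 431
Step 4: Final sum = 163.9 + 431 = 594.9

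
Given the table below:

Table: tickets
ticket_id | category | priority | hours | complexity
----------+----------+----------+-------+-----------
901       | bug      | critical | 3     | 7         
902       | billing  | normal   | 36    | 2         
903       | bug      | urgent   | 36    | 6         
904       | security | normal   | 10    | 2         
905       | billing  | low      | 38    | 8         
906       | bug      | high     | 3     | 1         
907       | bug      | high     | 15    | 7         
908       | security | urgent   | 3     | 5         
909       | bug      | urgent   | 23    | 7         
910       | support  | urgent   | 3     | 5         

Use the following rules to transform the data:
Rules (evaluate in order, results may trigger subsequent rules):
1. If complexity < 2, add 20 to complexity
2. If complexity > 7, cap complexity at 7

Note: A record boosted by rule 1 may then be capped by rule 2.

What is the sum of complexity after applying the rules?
55

Step 1: Apply rule 1 to records with complexity < 2
  - 1 records get bonus of 20
  - Of these, 1 records then exceed 7 and get capped
Step 2: Apply rule 2 to records with complexity > 7
  - 1 records (original) are capped
Step 3: Calculate final sum = 55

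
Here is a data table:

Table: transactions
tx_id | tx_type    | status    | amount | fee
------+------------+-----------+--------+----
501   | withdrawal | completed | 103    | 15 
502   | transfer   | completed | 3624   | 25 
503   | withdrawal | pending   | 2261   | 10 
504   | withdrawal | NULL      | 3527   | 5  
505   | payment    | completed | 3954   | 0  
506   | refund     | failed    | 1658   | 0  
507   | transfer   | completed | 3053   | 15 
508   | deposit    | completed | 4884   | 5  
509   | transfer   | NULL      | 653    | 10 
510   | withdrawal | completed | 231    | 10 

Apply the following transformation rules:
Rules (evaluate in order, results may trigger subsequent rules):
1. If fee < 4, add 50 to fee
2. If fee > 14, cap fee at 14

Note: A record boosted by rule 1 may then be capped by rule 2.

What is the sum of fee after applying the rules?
110

Step 1: Apply rule 1 to records with fee < 4
  - 2 records get bonus of 50
  - Of these, 2 records then exceed 14 and get capped
Step 2: Apply rule 2 to records with fee > 14
  - 3 records (original) are capped
Step 3: Calculate final sum = 110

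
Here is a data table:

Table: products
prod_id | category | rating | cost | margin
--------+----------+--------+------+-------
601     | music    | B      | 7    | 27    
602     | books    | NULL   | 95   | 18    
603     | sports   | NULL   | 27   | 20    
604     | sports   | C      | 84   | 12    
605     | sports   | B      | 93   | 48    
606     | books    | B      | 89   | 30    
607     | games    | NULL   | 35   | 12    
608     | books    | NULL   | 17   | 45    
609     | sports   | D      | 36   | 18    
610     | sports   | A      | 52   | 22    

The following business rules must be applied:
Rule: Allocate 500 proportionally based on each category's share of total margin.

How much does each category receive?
books: 184.52, games: 23.81, music: 53.57, sports: 238.1

Step 1: Calculate total margin = 252
Step 2: Calculate each category's proportion:
  books: 93/252 = 36.90% → 184.52
  games: 12/252 = 4.76% → 23.81
  music: 27/252 = 10.71% → 53.57
  sports: 120/252 = 47.62% → 238.1
Step 3: Verify: sum of allocations ≈ 500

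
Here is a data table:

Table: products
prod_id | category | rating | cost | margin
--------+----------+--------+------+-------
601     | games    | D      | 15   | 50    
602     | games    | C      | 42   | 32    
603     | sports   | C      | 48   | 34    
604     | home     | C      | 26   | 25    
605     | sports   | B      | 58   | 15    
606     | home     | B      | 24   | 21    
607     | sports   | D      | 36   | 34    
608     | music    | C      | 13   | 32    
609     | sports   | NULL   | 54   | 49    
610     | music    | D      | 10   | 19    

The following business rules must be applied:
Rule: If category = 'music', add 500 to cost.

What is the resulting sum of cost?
1326

Step 1: Count records where category = 'music': 2
Step 2: Total bonus added: 2 × 500 = 1000
Step 3: Original sum of cost: 326
Step 4: Final sum = 326 + 1000 = 1326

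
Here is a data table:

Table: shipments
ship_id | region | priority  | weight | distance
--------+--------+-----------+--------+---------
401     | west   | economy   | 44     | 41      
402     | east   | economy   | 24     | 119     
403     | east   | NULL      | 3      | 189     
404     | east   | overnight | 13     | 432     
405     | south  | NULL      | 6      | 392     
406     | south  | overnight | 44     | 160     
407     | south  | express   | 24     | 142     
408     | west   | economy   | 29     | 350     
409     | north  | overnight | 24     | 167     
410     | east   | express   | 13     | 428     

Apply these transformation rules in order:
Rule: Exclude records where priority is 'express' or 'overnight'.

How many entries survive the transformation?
5

Step 1: Count records to exclude
  - 2 (express) + 3 (overnight) = 5 records
Step 2: Total records: 10
Step 3: Remaining = 10 - 5 = 5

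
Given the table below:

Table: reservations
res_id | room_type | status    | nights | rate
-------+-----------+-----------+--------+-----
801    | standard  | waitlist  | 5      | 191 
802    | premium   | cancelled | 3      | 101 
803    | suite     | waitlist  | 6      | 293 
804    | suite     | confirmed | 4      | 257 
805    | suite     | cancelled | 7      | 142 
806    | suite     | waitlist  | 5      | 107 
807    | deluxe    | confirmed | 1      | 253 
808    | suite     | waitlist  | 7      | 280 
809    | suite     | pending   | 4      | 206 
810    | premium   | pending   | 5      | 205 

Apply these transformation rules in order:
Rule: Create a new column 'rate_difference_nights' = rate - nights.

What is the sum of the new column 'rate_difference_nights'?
1988

Step 1: For each record, compute rate - nights
Example calculations:
  191 - 5 = 186
  101 - 3 = 98
  293 - 6 = 287
  ...
Step 2: Sum all derived values
Step 3: Total = 1988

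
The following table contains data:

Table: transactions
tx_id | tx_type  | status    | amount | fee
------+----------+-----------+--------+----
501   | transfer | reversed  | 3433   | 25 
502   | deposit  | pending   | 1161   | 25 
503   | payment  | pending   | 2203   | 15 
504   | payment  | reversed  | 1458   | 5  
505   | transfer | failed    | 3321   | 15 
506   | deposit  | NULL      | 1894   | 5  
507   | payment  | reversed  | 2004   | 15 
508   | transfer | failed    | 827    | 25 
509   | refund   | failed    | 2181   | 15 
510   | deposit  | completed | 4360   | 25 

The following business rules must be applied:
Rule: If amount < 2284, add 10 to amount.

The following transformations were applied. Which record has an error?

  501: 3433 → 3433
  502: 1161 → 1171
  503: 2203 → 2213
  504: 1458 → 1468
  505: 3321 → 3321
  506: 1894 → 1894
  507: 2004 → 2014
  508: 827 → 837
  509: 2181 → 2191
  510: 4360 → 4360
Record 506 has an error. The correct transformed value should be 1904, not 1894.

Step 1: Check each record against the rule
Step 2: Record 506 has amount = 1894
Step 3: Since 1894 < 2284, the bonus should have been applied
Step 4: Correct value = 1904, but claimed value = 1894
Conclusion: Record 506 has the error.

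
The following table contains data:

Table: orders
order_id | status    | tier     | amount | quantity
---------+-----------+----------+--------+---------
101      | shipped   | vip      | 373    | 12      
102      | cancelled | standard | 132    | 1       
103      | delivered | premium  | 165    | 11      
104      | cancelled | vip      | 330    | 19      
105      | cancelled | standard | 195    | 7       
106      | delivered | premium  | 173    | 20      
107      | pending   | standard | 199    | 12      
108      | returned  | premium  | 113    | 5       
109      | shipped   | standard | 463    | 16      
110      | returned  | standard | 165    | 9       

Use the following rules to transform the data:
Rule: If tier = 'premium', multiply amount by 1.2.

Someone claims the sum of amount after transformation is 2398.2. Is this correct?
Yes, the result is correct.

Step 1: Calculate the correct sum after transformation
Step 2: Apply multiplier 1.2 to records where tier = 'premium'
Step 3: Correct result = 2398.2
Step 4: Claimed result = 2398.2
Step 5: 2398.2 = 2398.2 ✓
Conclusion: The claimed result is correct.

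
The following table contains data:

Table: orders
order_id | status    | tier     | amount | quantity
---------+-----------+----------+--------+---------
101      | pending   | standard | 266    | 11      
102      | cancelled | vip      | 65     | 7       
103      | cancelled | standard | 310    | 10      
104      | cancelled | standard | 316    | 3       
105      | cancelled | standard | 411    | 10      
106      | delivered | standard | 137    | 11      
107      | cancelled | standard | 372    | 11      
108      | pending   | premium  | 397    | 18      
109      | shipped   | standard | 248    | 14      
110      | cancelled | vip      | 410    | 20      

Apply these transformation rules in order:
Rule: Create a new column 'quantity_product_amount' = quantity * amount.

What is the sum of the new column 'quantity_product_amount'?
35956

Step 1: For each record, compute quantity * amount
Example calculations:
  11 * 266 = 2926
  7 * 65 = 455
  10 * 310 = 3100
  ...
Step 2: Sum all derived values
Step 3: Total = 35956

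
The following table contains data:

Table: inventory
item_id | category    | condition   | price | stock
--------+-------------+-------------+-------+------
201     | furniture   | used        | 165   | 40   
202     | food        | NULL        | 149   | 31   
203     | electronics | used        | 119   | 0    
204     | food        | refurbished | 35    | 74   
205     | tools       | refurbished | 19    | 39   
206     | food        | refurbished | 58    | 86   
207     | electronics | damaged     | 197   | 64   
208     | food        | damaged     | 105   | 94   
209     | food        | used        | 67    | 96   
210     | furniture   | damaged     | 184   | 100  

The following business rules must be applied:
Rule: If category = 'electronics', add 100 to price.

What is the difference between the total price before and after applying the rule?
200

Step 1: Original sum of price = 1098
Step 2: 2 records have category = 'electronics'
Step 3: Each affected record changes by 100
Step 4: Total change = 2 × 100 = 200
Step 5: New sum = 1098 + 200 = 1298
Step 6: Difference = |1298 - 1098| = 200
        (Sum increased by 200)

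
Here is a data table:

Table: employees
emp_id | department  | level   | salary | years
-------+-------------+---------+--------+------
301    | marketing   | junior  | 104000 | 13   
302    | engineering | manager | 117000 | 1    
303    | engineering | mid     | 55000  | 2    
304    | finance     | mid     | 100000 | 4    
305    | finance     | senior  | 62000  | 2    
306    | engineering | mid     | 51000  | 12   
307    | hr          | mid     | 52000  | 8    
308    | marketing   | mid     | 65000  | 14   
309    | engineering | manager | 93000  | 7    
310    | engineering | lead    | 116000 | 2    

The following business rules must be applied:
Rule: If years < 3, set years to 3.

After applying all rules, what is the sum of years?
70

Step 1: 4 records have years < 3
Step 2: These records originally summed to 7
Step 3: After setting to minimum: 4 × 3 = 12
Step 4: Unaffected records sum: 58
Step 5: Final sum = 12 + 58 = 70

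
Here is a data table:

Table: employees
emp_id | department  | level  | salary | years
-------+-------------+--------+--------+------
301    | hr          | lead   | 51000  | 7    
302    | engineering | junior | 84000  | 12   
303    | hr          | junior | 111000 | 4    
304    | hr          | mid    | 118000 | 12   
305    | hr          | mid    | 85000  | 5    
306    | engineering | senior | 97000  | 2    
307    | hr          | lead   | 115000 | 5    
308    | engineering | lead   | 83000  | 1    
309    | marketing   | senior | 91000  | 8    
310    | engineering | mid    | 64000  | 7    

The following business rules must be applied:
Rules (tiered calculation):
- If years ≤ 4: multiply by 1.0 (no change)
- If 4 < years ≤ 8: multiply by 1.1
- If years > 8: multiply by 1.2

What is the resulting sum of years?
71.0

Step 1: Tier 1 (years ≤ 4): 3 records, sum = 7 × 1.0 = 7.0
Step 2: Tier 2 (4 < years ≤ 8): 5 records, sum = 32 × 1.1 = 35.2
Step 3: Tier 3 (years > 8): 2 records, sum = 24 × 1.2 = 28.8
Step 4: Final sum = 7.0 + 35.2 + 28.8 = 71.0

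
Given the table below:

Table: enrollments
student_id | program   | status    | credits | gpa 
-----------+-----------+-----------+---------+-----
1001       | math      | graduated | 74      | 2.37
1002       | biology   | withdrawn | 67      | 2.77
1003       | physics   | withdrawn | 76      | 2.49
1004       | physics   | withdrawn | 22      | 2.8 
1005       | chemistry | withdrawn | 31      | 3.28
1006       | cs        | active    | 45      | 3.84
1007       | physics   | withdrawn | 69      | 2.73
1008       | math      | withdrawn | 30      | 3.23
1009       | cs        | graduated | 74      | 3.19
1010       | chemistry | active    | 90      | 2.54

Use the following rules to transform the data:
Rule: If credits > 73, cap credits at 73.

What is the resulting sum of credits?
556

Step 1: 4 records have credits > 73
Step 2: These records originally summed to 314
Step 3: After capping: 4 × 73 = 292
Step 4: Unaffected records sum: 264
Step 5: Final sum = 292 + 264 = 556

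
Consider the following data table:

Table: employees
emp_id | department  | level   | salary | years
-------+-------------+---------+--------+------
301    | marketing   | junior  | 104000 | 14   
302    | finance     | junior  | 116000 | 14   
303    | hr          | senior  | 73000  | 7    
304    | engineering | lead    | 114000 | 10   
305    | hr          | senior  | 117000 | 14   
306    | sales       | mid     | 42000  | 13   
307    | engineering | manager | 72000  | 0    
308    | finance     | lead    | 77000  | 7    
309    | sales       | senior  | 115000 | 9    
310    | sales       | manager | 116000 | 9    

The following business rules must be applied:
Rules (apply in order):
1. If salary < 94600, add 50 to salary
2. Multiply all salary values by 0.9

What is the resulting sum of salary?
851580.0

Step 1: Apply Rule 1 - Add 50 to records with salary < 94600
  - 4 records affected: 264000 + (4 × 50) = 264200
  - Unaffected records: 682000
  - Sum after Rule 1: 946200
Step 2: Apply Rule 2 - Multiply all by 0.9
  - 946200 × 0.9 = 851580.0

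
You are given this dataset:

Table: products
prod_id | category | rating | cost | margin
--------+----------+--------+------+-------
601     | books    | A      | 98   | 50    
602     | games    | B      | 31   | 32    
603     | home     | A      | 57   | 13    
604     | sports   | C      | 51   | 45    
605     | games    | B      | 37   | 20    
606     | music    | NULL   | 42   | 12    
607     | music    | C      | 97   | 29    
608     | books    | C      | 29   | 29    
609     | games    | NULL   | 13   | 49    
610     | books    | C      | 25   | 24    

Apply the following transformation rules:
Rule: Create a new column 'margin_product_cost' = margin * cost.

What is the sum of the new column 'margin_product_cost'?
15063

Step 1: For each record, compute margin * cost
Example calculations:
  50 * 98 = 4900
  32 * 31 = 992
  13 * 57 = 741
  ...
Step 2: Sum all derived values
Step 3: Total = 15063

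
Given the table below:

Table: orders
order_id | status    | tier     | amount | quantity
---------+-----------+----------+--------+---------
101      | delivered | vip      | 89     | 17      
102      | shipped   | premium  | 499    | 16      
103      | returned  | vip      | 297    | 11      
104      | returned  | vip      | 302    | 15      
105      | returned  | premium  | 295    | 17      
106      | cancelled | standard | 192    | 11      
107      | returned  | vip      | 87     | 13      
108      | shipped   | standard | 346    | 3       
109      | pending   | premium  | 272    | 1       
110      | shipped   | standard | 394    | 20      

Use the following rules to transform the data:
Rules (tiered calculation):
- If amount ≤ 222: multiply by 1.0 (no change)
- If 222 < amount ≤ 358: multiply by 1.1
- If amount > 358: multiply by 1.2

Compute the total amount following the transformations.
3102.8

Step 1: Tier 1 (amount ≤ 222): 3 records, sum = 368 × 1.0 = 368.0
Step 2: Tier 2 (222 < amount ≤ 358): 5 records, sum = 1512 × 1.1 = 1663.2
Step 3: Tier 3 (amount > 358): 2 records, sum = 893 × 1.2 = 1071.6
Step 4: Final sum = 368.0 + 1663.2 + 1071.6 = 3102.8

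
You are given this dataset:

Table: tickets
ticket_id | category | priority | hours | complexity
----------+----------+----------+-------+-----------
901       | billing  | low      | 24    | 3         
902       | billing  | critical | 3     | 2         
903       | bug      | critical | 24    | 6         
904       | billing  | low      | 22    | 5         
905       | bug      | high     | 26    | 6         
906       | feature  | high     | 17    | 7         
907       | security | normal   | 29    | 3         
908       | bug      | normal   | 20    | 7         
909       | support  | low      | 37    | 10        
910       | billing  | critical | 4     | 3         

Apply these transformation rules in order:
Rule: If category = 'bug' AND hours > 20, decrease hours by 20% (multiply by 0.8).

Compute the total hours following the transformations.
196.0

Step 1: Find records where category = 'bug' AND hours > 20
Step 2: 2 records match, summing to 50
Step 3: After multiplier: 50 × 0.8 = 40.0
Step 4: Unaffected records sum: 156
Step 5: Final sum = 40.0 + 156 = 196.0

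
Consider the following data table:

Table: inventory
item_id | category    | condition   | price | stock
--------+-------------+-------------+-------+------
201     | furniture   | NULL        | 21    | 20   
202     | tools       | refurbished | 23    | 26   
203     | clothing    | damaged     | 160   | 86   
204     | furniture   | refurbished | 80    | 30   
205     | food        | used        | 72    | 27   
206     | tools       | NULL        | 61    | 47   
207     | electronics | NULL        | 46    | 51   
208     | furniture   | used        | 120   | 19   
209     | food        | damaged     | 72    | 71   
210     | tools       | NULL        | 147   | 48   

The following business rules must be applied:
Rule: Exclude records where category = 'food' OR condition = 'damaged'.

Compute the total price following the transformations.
498

Step 1: Find records where category = 'food' OR condition = 'damaged'
Step 2: 3 records match, summing to 304
Step 3: Original sum: 802
Step 4: Remaining sum = 802 - 304 = 498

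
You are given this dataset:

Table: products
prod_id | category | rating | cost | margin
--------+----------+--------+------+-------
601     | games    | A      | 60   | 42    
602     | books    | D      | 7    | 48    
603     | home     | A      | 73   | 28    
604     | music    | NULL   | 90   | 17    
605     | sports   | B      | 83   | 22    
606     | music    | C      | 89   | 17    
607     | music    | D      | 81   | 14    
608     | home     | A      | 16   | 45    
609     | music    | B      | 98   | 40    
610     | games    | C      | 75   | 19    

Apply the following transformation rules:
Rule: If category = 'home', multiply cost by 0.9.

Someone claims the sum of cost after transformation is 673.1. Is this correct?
No, the correct result is 663.1.

Step 1: Calculate the correct sum after transformation
Step 2: Apply multiplier 0.9 to records where category = 'home'
Step 3: Correct result = 663.1
Step 4: Claimed result = 673.1
Step 5: 663.1 ≠ 673.1
Conclusion: The claimed result is incorrect. The correct answer is 663.1.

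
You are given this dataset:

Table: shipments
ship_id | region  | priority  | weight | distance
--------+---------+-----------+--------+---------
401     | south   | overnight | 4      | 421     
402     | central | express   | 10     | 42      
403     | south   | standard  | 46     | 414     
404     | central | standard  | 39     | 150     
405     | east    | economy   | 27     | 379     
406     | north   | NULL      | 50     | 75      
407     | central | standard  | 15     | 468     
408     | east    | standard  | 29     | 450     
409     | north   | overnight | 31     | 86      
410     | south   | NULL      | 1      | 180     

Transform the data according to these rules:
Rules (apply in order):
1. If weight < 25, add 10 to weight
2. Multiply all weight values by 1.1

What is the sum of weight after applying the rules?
321.2

Step 1: Apply Rule 1 - Add 10 to records with weight < 25
  - 4 records affected: 30 + (4 × 10) = 70
  - Unaffected records: 222
  - Sum after Rule 1: 292
Step 2: Apply Rule 2 - Multiply all by 1.1
  - 292 × 1.1 = 321.2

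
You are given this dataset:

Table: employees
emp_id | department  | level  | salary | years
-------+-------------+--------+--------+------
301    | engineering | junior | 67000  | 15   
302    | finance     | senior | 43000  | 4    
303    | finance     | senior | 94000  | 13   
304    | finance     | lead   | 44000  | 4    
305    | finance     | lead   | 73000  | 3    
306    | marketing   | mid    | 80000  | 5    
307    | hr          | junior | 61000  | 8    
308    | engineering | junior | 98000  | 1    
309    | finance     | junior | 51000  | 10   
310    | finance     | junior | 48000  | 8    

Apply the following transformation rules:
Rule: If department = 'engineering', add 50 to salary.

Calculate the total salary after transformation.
659100

Step 1: Count records where department = 'engineering': 2
Step 2: Total bonus added: 2 × 50 = 100
Step 3: Original sum of salary: 659000
Step 4: Final sum = 659000 + 100 = 659100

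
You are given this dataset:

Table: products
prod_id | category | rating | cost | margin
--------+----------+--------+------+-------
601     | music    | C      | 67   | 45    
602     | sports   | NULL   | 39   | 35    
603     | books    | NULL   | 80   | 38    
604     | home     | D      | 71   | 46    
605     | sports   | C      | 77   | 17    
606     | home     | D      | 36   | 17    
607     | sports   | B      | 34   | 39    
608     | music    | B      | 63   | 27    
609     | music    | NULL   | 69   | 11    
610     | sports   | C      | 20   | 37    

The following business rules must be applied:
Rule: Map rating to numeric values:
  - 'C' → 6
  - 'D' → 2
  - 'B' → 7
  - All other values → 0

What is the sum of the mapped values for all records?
36

Step 1: Apply mapping to each record
Step 2: Count by status:
  'C': 3 records × 6 = 18
  'D': 2 records × 2 = 4
  'B': 2 records × 7 = 14
Step 3: Sum all mapped values = 36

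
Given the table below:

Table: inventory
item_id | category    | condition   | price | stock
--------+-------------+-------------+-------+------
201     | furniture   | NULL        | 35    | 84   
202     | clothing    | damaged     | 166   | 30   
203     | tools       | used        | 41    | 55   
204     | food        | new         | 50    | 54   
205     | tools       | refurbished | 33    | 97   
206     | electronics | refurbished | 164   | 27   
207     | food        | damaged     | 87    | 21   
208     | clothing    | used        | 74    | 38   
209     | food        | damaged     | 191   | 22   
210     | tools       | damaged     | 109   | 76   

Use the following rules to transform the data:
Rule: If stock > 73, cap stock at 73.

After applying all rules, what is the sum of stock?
466

Step 1: 3 records have stock > 73
Step 2: These records originally summed to 257
Step 3: After capping: 3 × 73 = 219
Step 4: Unaffected records sum: 247
Step 5: Final sum = 219 + 247 = 466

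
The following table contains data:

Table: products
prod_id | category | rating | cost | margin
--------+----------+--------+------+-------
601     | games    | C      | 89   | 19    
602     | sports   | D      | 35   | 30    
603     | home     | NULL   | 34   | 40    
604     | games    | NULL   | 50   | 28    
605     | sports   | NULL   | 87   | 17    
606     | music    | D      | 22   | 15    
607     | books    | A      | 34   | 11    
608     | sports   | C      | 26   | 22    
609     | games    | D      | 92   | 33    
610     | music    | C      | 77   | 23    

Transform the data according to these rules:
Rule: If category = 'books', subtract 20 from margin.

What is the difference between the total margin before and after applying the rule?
20

Step 1: Original sum of margin = 238
Step 2: 1 records have category = 'books'
Step 3: Each affected record changes by -20
Step 4: Total change = 1 × -20 = -20
Step 5: New sum = 238 + -20 = 218
Step 6: Difference = |218 - 238| = 20
        (Sum decreased by 20)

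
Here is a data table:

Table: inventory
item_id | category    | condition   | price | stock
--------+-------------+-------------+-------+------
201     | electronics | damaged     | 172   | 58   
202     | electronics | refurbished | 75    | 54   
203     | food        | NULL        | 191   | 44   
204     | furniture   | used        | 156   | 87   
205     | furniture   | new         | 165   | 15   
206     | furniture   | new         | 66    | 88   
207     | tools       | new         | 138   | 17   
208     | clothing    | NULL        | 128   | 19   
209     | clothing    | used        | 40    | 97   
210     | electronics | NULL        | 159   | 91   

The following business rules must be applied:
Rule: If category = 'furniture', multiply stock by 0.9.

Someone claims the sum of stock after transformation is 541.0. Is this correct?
No, the correct result is 551.0.

Step 1: Calculate the correct sum after transformation
Step 2: Apply multiplier 0.9 to records where category = 'furniture'
Step 3: Correct result = 551.0
Step 4: Claimed result = 541.0
Step 5: 551.0 ≠ 541.0
Conclusion: The claimed result is incorrect. The correct answer is 551.0.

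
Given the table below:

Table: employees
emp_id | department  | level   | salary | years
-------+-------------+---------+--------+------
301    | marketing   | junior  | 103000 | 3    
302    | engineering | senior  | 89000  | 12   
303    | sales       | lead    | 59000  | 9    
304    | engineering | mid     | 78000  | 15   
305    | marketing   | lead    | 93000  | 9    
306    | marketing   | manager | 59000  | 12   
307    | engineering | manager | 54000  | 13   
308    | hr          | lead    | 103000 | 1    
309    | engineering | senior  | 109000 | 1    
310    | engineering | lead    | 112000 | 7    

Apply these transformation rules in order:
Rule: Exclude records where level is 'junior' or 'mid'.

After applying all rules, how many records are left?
8

Step 1: Count records to exclude
  - 1 (junior) + 1 (mid) = 2 records
Step 2: Total records: 10
Step 3: Remaining = 10 - 2 = 8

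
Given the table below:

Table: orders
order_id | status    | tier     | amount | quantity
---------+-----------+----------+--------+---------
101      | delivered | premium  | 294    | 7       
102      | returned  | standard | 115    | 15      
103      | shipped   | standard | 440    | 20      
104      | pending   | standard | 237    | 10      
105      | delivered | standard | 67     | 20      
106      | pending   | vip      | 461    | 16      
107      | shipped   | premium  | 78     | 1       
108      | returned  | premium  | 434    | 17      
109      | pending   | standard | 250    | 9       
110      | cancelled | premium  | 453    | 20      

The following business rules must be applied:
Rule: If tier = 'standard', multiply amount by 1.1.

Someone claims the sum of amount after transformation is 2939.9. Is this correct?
Yes, the result is correct.

Step 1: Calculate the correct sum after transformation
Step 2: Apply multiplier 1.1 to records where tier = 'standard'
Step 3: Correct result = 2939.9
Step 4: Claimed result = 2939.9
Step 5: 2939.9 = 2939.9 ✓
Conclusion: The claimed result is correct.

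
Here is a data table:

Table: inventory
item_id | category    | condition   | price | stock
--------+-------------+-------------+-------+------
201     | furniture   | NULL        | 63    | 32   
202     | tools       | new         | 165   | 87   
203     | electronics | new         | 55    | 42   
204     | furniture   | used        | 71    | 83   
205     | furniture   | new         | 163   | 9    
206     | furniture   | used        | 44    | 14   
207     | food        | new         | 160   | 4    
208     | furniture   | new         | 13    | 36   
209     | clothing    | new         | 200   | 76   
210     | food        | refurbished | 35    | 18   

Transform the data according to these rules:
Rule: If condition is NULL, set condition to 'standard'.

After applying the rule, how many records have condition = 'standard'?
1

Step 1: Count records where condition IS NULL
Step 2: Found 1 records with NULL condition
Step 3: These records will have condition set to 'standard'
Step 4: Records already having condition = 'standard': 0
Step 5: Answer: 1 + 0 = 1 records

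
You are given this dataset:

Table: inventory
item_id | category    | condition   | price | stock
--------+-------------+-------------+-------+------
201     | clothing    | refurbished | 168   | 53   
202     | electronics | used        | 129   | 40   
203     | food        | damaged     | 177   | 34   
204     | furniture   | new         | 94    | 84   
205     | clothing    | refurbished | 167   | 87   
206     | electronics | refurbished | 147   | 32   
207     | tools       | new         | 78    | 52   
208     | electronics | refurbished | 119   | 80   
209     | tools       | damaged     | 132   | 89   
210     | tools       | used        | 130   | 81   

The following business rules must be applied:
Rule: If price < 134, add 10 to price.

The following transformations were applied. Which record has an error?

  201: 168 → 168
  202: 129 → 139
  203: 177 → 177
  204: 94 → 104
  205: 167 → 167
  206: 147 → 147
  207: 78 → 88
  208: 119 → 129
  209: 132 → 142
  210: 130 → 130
Record 210 has an error. The correct transformed value should be 140, not 130.

Step 1: Check each record against the rule
Step 2: Record 210 has price = 130
Step 3: Since 130 < 134, the bonus should have been applied
Step 4: Correct value = 140, but claimed value = 130
Conclusion: Record 210 has the error.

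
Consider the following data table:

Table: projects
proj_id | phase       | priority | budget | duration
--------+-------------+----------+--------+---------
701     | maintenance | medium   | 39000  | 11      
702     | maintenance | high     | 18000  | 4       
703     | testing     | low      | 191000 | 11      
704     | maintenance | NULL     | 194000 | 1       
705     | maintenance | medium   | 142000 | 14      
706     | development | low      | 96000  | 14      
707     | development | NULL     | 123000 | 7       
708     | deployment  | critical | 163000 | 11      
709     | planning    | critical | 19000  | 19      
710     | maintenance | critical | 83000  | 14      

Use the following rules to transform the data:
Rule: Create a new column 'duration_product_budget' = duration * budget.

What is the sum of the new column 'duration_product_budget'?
10305000

Step 1: For each record, compute duration * budget
Example calculations:
  11 * 39000 = 429000
  4 * 18000 = 72000
  11 * 191000 = 2101000
  ...
Step 2: Sum all derived values
Step 3: Total = 10305000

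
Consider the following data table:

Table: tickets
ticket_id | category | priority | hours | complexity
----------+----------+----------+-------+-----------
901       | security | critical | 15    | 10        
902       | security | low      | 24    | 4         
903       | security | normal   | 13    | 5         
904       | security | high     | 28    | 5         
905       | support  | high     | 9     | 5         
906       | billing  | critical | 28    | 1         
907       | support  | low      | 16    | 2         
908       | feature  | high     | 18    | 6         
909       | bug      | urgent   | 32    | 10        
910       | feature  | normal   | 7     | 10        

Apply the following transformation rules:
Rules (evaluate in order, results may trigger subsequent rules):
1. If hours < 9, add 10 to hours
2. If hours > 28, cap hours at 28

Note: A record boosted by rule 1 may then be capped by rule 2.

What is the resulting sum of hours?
196

Step 1: Apply rule 1 to records with hours < 9
  - 1 records get bonus of 10
  - Of these, 0 records then exceed 28 and get capped
Step 2: Apply rule 2 to records with hours > 28
  - 1 records (original) are capped
Step 3: Calculate final sum = 196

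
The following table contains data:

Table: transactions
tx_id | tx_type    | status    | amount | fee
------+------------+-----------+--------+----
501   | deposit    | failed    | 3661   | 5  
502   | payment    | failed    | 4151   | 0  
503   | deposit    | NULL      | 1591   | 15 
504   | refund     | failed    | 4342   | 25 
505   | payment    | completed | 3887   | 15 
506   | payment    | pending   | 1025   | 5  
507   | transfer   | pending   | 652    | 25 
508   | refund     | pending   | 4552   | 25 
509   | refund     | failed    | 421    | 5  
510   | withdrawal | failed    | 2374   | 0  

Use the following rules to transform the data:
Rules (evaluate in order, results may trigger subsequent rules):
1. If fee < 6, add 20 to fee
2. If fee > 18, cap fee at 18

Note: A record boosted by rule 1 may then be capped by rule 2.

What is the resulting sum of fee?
174

Step 1: Apply rule 1 to records with fee < 6
  - 5 records get bonus of 20
  - Of these, 5 records then exceed 18 and get capped
Step 2: Apply rule 2 to records with fee > 18
  - 3 records (original) are capped
Step 3: Calculate final sum = 174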